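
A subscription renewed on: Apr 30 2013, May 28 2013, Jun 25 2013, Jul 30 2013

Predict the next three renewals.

All Tuesdays; the gaps (28, 28, 35) vary with month length.
This is the last Tuesday of each month.
August 2013 ends with Tuesday Aug 27 2013.
Last Tuesday of September 2013: Sep 24 2013.
Last Tuesday of October 2013: Oct 29 2013.

Aug 27 2013, Sep 24 2013, Oct 29 2013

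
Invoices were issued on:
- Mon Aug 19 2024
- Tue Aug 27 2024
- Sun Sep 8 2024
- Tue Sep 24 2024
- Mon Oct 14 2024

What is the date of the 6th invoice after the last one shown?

Tue May 6 2025

The spacing grows by 4 each time: 8, 12, 16, 20 days.
Next gap: 24 days. Mon Oct 14 2024 + 24 days = Thu Nov 7 2024.
Next gap: 28 days. Thu Nov 7 2024 + 28 days = Thu Dec 5 2024.
Next gap: 32 days. Thu Dec 5 2024 + 32 days = Mon Jan 6 2025.
Next gap: 36 days. Mon Jan 6 2025 + 36 days = Tue Feb 11 2025.
Next gap: 40 days. Tue Feb 11 2025 + 40 days = Sun Mar 23 2025.
Next gap: 44 days. Sun Mar 23 2025 + 44 days = Tue May 6 2025.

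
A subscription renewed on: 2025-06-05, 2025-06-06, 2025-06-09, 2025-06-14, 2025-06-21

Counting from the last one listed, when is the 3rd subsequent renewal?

2025-07-24

The spacing grows by 2 each time: 1, 3, 5, 7 days.
Next gap: 9 days. 2025-06-21 + 9 days = 2025-06-30.
Next gap: 11 days. 2025-06-30 + 11 days = 2025-07-11.
Next gap: 13 days. 2025-07-11 + 13 days = 2025-07-24.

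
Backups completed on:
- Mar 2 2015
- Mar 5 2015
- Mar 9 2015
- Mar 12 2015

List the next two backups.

The gap pattern 3, 4, 3 repeats every 2 events.
These are the Mondays and Thursdays of each week.
The following Monday is Mar 16 2015.
Next Thursday: Mar 19 2015.

Mar 16 2015, Mar 19 2015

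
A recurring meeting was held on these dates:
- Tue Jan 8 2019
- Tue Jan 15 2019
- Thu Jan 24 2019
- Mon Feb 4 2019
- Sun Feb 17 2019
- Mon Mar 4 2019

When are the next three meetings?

Thu Mar 21 2019, Tue Apr 9 2019, Tue Apr 30 2019

Gaps: 7, 9, 11, 13, 15 days — each gap is 2 larger than the previous one.
Next gap: 17 days. Mon Mar 4 2019 + 17 days = Thu Mar 21 2019.
Next gap: 19 days. Thu Mar 21 2019 + 19 days = Tue Apr 9 2019.
Next gap: 21 days. Tue Apr 9 2019 + 21 days = Tue Apr 30 2019.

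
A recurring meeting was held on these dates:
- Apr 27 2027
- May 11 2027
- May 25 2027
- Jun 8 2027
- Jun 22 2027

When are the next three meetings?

Jul 6 2027, Jul 20 2027, Aug 3 2027

Gaps between consecutive events: 14, 14, 14, 14 days — a constant 14-day interval.
Jun 22 2027 + 14 days = Jul 6 2027.
Jul 6 2027 + 14 days = Jul 20 2027.
Jul 20 2027 + 14 days = Aug 3 2027.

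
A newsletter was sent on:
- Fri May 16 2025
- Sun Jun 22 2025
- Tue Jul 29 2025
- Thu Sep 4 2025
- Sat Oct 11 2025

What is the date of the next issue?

Gaps between consecutive events: 37, 37, 37, 37 days — a constant 37-day interval.
Sat Oct 11 2025 + 37 days = Mon Nov 17 2025.

Mon Nov 17 2025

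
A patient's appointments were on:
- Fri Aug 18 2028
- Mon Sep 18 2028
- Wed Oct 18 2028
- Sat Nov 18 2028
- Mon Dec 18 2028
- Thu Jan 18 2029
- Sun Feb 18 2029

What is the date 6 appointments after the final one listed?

Sat Aug 18 2029

Gaps: 31, 30, 31, 30, 31, 31 days — not constant. Every event is on the 18th of the month.
Pattern: the 18th of each month.
Next: March 2029 → Sun Mar 18 2029.
Next: April 2029 → Wed Apr 18 2029.
Next: May 2029 → Fri May 18 2029.
Next: June 2029 → Mon Jun 18 2029.
Next: July 2029 → Wed Jul 18 2029.
Next: August 2029 → Sat Aug 18 2029.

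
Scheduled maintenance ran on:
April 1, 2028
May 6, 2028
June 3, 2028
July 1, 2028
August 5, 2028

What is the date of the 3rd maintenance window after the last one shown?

November 4, 2028

All dates are Saturdays, 35, 28, 28, 35 days apart.
Specifically, the 1st Saturday of each month.
September 2028 — 1st Saturday is September 2, 2028.
October 2028 — 1st Saturday is October 7, 2028.
1st Saturday of November 2028: November 4, 2028.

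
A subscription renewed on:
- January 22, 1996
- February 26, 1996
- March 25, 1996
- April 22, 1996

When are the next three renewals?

All dates are Mondays, 35, 28, 28 days apart.
Specifically, the 4th Monday of each month.
4th Monday of May 1996: May 27, 1996.
4th Monday of June 1996: June 24, 1996.
4th Monday of July 1996: July 22, 1996.

May 27, 1996; June 24, 1996; July 22, 1996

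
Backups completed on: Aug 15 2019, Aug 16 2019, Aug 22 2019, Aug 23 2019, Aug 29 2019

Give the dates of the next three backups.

The gap pattern 1, 6, 1, 6 repeats every 2 events.
These are the Thursdays and Fridays of each week.
The following Friday is Aug 30 2019.
Next Thursday: Sep 5 2019.
Next Friday: Sep 6 2019.

Aug 30 2019, Sep 5 2019, Sep 6 2019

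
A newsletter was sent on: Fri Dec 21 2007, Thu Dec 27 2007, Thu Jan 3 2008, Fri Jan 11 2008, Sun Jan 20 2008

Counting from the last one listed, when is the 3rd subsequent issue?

Fri Feb 22 2008

Gaps: 6, 7, 8, 9 days — each gap is 1 larger than the previous one.
Next gap: 10 days. Sun Jan 20 2008 + 10 days = Wed Jan 30 2008.
Next gap: 11 days. Wed Jan 30 2008 + 11 days = Sun Feb 10 2008.
Next gap: 12 days. Sun Feb 10 2008 + 12 days = Fri Feb 22 2008.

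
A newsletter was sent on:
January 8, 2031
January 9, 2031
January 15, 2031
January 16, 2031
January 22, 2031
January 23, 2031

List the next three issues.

The gap pattern 1, 6, 1, 6, 1 repeats every 2 events.
These are the Wednesdays and Thursdays of each week.
The following Wednesday is January 29, 2031.
Next Thursday: January 30, 2031.
The following Wednesday is February 5, 2031.

January 29, 2031; January 30, 2031; February 5, 2031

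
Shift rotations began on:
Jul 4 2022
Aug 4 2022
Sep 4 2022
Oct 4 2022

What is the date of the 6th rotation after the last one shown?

Gaps: 31, 31, 30 days — not constant. Every event is on the 4th of the month.
Pattern: the 4th of each month.
Next: November 2022 → Nov 4 2022.
December 2022: Dec 4 2022.
January 2023: Jan 4 2023.
February 2023: Feb 4 2023.
Next: March 2023 → Mar 4 2023.
Next: April 2023 → Apr 4 2023.

Apr 4 2023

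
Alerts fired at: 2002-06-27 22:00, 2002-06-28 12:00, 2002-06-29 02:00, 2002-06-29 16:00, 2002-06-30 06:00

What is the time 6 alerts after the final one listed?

2002-07-03 18:00

Spacing: 14, 14, 14, 14 h — constant 14 h.
2002-06-30 06:00 + 14 h = 2002-06-30 20:00.
2002-06-30 20:00 + 14 h = 2002-07-01 10:00.
2002-07-01 10:00 + 14 h = 2002-07-02 00:00.
2002-07-02 00:00 + 14 h = 2002-07-02 14:00.
2002-07-02 14:00 + 14 h = 2002-07-03 04:00.
2002-07-03 04:00 + 14 h = 2002-07-03 18:00.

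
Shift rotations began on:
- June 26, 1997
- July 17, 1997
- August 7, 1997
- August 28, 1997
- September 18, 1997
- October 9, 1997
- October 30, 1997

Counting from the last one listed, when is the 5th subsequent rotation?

February 12, 1998

The spacing is 21, 21, 21, 21, 21, 21 days — always 21 days.
October 30, 1997 + 21 days = November 20, 1997.
November 20, 1997 + 21 days = December 11, 1997.
December 11, 1997 + 21 days = January 1, 1998.
January 1, 1998 + 21 days = January 22, 1998.
January 22, 1998 + 21 days = February 12, 1998.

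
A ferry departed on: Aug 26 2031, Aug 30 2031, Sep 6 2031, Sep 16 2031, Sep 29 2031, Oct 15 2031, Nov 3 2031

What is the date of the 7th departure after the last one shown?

Jun 7 2032

The spacing grows by 3 each time: 4, 7, 10, 13, 16, 19 days.
Next gap: 22 days. Nov 3 2031 + 22 days = Nov 25 2031.
Next gap: 25 days. Nov 25 2031 + 25 days = Dec 20 2031.
Next gap: 28 days. Dec 20 2031 + 28 days = Jan 17 2032.
Next gap: 31 days. Jan 17 2032 + 31 days = Feb 17 2032.
Next gap: 34 days. Feb 17 2032 + 34 days = Mar 22 2032.
Next gap: 37 days. Mar 22 2032 + 37 days = Apr 28 2032.
Next gap: 40 days. Apr 28 2032 + 40 days = Jun 7 2032.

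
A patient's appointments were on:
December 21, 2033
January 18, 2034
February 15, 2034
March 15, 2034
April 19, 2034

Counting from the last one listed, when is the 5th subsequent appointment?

September 20, 2034

Gaps: 28, 28, 28, 35 days — a mix of 28 and 35. Every date is a Wednesday.
Each is the 3rd Wednesday of its month.
May 2034 — 3rd Wednesday is May 17, 2034.
June 2034 — 3rd Wednesday is June 21, 2034.
July 2034 — 3rd Wednesday is July 19, 2034.
3rd Wednesday of August 2034: August 16, 2034.
3rd Wednesday of September 2034: September 20, 2034.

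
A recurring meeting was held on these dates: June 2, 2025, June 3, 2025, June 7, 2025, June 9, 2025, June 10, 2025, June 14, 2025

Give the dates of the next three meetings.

June 16, 2025; June 17, 2025; June 21, 2025

Every event lands on a Monday or Tuesday or Saturday (gaps cycle 1, 4, 2, 1, 4).
So the schedule is: every Monday, Tuesday and Saturday.
The following Monday is June 16, 2025.
The following Tuesday is June 17, 2025.
Next Saturday: June 21, 2025.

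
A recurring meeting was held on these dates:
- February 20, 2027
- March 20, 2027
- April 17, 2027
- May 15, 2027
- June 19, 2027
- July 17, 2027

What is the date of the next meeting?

All dates are Saturdays, 28, 28, 28, 35, 28 days apart.
Specifically, the 3rd Saturday of each month.
August 2027 — 3rd Saturday is August 21, 2027.

August 21, 2027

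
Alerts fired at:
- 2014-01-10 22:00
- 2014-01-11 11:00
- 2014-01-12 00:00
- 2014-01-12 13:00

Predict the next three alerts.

Gaps: 13, 13, 13 hours — each event is 13 hours after the previous one.
2014-01-12 13:00 + 13 h = 2014-01-13 02:00.
2014-01-13 02:00 + 13 h = 2014-01-13 15:00.
2014-01-13 15:00 + 13 h = 2014-01-14 04:00.

2014-01-13 02:00, 2014-01-13 15:00, 2014-01-14 04:00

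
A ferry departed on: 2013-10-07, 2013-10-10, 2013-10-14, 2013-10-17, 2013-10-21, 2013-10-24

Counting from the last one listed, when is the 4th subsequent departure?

2013-11-07

Every event lands on a Monday or Thursday (gaps cycle 3, 4, 3, 4, 3).
So the schedule is: every Monday and Thursday.
Next Monday: 2013-10-28.
The following Thursday is 2013-10-31.
The following Monday is 2013-11-04.
Next Thursday: 2013-11-07.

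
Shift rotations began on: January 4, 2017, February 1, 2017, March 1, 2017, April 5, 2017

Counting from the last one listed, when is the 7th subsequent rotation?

These are Wednesdays at 28- or 35-day spacing (28, 28, 35).
The pattern: 1st Wednesday of the month.
1st Wednesday of May 2017: May 3, 2017.
June 2017 — 1st Wednesday is June 7, 2017.
July 2017 — 1st Wednesday is July 5, 2017.
August 2017 — 1st Wednesday is August 2, 2017.
1st Wednesday of September 2017: September 6, 2017.
1st Wednesday of October 2017: October 4, 2017.
1st Wednesday of November 2017: November 1, 2017.

November 1, 2017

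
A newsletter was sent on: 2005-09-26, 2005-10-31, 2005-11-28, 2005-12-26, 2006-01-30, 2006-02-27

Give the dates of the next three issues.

These are Mondays with 35, 28, 28, 35, 28-day gaps.
Each is the final Monday of its month — 2005-10-31 is past the 28th, so '4th Monday' doesn't fit.
March 2006 ends with Monday 2006-03-27.
April 2006 ends with Monday 2006-04-24.
Last Monday of May 2006: 2006-05-29.

2006-03-27, 2006-04-24, 2006-05-29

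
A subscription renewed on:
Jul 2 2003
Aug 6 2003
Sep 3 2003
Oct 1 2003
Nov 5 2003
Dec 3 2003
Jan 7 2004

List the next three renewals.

Feb 4 2004, Mar 3 2004, Apr 7 2004

Gaps: 35, 28, 28, 35, 28, 35 days — a mix of 28 and 35. Every date is a Wednesday.
Each is the 1st Wednesday of its month.
February 2004 — 1st Wednesday is Feb 4 2004.
1st Wednesday of March 2004: Mar 3 2004.
April 2004 — 1st Wednesday is Apr 7 2004.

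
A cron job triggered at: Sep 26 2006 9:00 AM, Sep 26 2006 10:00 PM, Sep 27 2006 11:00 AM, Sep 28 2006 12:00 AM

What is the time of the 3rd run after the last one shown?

Sep 29 2006 3:00 PM

Gaps: 13, 13, 13 hours — each event is 13 hours after the previous one.
Sep 28 2006 12:00 AM + 13 h = Sep 28 2006 1:00 PM.
Sep 28 2006 1:00 PM + 13 h = Sep 29 2006 2:00 AM.
Sep 29 2006 2:00 AM + 13 h = Sep 29 2006 3:00 PM.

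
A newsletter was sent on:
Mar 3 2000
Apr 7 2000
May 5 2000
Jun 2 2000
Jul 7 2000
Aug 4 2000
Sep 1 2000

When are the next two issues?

Oct 6 2000, Nov 3 2000

These are Fridays at 28- or 35-day spacing (35, 28, 28, 35, 28, 28).
The pattern: 1st Friday of the month.
October 2000 — 1st Friday is Oct 6 2000.
1st Friday of November 2000: Nov 3 2000.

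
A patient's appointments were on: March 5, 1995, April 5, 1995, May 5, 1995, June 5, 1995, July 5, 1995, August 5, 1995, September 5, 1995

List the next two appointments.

The day-of-month is always 5 (31, 30, 31, 30, 31, 31 days between events).
So this recurs on the 5th of each month.
October 1995: October 5, 1995.
November 1995: November 5, 1995.

October 5, 1995; November 5, 1995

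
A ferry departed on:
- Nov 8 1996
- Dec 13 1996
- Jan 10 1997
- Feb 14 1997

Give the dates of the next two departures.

Gaps: 35, 28, 35 days — a mix of 28 and 35. Every date is a Friday.
Each is the 2nd Friday of its month.
2nd Friday of March 1997: Mar 14 1997.
April 1997 — 2nd Friday is Apr 11 1997.

Mar 14 1997, Apr 11 1997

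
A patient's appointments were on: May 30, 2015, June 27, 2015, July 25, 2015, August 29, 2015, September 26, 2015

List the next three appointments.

All Saturdays; the gaps (28, 28, 35, 28) vary with month length.
This is the last Saturday of each month.
Last Saturday of October 2015: October 31, 2015.
November 2015 ends with Saturday November 28, 2015.
Last Saturday of December 2015: December 26, 2015.

October 31, 2015; November 28, 2015; December 26, 2015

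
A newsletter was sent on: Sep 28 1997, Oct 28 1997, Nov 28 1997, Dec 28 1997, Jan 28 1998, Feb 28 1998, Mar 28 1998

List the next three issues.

Apr 28 1998, May 28 1998, Jun 28 1998

Each date is the 28th; the gaps (30, 31, 30, 31, 31, 28) track the month lengths.
The rule is the 28th of each month.
Next: April 1998 → Apr 28 1998.
Next: May 1998 → May 28 1998.
June 1998: Jun 28 1998.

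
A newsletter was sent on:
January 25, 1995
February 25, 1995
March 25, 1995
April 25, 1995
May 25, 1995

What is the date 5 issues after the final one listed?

October 25, 1995

Each date is the 25th; the gaps (31, 28, 31, 30) track the month lengths.
The rule is the 25th of each month.
Next: June 1995 → June 25, 1995.
Next: July 1995 → July 25, 1995.
Next: August 1995 → August 25, 1995.
Next: September 1995 → September 25, 1995.
Next: October 1995 → October 25, 1995.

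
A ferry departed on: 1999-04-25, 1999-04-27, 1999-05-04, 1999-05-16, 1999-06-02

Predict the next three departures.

1999-06-24, 1999-07-21, 1999-08-22

The spacing grows by 5 each time: 2, 7, 12, 17 days.
Next gap: 22 days. 1999-06-02 + 22 days = 1999-06-24.
Next gap: 27 days. 1999-06-24 + 27 days = 1999-07-21.
Next gap: 32 days. 1999-07-21 + 32 days = 1999-08-22.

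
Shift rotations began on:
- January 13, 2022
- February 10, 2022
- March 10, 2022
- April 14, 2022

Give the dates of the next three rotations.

May 12, 2022; June 9, 2022; July 14, 2022

Gaps: 28, 28, 35 days — a mix of 28 and 35. Every date is a Thursday.
Each is the 2nd Thursday of its month.
May 2022 — 2nd Thursday is May 12, 2022.
June 2022 — 2nd Thursday is June 9, 2022.
July 2022 — 2nd Thursday is July 14, 2022.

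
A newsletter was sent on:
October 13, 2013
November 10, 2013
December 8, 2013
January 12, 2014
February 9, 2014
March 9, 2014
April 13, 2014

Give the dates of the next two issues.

May 11, 2014; June 8, 2014

These are Sundays at 28- or 35-day spacing (28, 28, 35, 28, 28, 35).
The pattern: 2nd Sunday of the month.
May 2014 — 2nd Sunday is May 11, 2014.
2nd Sunday of June 2014: June 8, 2014.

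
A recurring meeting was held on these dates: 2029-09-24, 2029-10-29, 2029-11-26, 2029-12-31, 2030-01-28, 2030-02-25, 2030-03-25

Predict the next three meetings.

Every date is a Monday; gaps 35, 28, 35, 28, 28, 28 days.
Each is the last Monday of its month (at least one falls on the 29th or later, ruling out '4th Monday').
Last Monday of April 2030: 2030-04-29.
Last Monday of May 2030: 2030-05-27.
June 2030 ends with Monday 2030-06-24.

2030-04-29, 2030-05-27, 2030-06-24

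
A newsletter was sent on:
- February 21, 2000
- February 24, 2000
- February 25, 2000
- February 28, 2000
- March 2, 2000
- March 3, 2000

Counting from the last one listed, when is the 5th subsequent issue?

Every event lands on a Monday or Thursday or Friday (gaps cycle 3, 1, 3, 3, 1).
So the schedule is: every Monday, Thursday and Friday.
Next Monday: March 6, 2000.
Next Thursday: March 9, 2000.
The following Friday is March 10, 2000.
Next Monday: March 13, 2000.
The following Thursday is March 16, 2000.

March 16, 2000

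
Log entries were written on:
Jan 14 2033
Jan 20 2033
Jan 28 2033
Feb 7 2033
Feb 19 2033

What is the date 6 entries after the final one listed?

The spacing grows by 2 each time: 6, 8, 10, 12 days.
Next gap: 14 days. Feb 19 2033 + 14 days = Mar 5 2033.
Next gap: 16 days. Mar 5 2033 + 16 days = Mar 21 2033.
Next gap: 18 days. Mar 21 2033 + 18 days = Apr 8 2033.
Next gap: 20 days. Apr 8 2033 + 20 days = Apr 28 2033.
Next gap: 22 days. Apr 28 2033 + 22 days = May 20 2033.
Next gap: 24 days. May 20 2033 + 24 days = Jun 13 2033.

Jun 13 2033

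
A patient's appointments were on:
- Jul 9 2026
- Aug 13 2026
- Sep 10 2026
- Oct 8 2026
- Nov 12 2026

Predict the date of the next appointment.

Dec 10 2026

These are Thursdays at 28- or 35-day spacing (35, 28, 28, 35).
The pattern: 2nd Thursday of the month.
2nd Thursday of December 2026: Dec 10 2026.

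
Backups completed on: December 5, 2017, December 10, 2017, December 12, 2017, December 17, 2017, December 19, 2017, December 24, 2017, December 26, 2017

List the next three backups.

December 31, 2017; January 2, 2018; January 7, 2018

Every event lands on a Tuesday or Sunday (gaps cycle 5, 2, 5, 2, 5, 2).
So the schedule is: every Tuesday and Sunday.
Next Sunday: December 31, 2017.
The following Tuesday is January 2, 2018.
The following Sunday is January 7, 2018.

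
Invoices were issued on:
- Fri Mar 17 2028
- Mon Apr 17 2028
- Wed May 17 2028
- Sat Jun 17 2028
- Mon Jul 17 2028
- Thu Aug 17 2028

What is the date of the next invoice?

Gaps: 31, 30, 31, 30, 31 days — not constant. Every event is on the 17th of the month.
Pattern: the 17th of each month.
September 2028: Sun Sep 17 2028.

Sun Sep 17 2028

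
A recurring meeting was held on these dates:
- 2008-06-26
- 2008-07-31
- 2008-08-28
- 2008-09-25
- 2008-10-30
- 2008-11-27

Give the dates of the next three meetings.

2008-12-25, 2009-01-29, 2009-02-26

All Thursdays; the gaps (35, 28, 28, 35, 28) vary with month length.
This is the last Thursday of each month.
Last Thursday of December 2008: 2008-12-25.
January 2009 ends with Thursday 2009-01-29.
Last Thursday of February 2009: 2009-02-26.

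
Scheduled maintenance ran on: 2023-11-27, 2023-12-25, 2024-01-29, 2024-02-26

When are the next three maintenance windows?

2024-03-25, 2024-04-29, 2024-05-27

These are Mondays with 28, 35, 28-day gaps.
Each is the final Monday of its month — 2024-01-29 is past the 28th, so '4th Monday' doesn't fit.
Last Monday of March 2024: 2024-03-25.
April 2024 ends with Monday 2024-04-29.
May 2024 ends with Monday 2024-05-27.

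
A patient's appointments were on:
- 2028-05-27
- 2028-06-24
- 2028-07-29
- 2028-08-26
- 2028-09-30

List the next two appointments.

All Saturdays; the gaps (28, 35, 28, 35) vary with month length.
This is the last Saturday of each month.
October 2028 ends with Saturday 2028-10-28.
November 2028 ends with Saturday 2028-11-25.

2028-10-28, 2028-11-25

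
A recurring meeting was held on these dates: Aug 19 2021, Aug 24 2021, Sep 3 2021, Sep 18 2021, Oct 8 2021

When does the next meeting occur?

Gaps: 5, 10, 15, 20 days — each gap is 5 larger than the previous one.
Next gap: 25 days. Oct 8 2021 + 25 days = Nov 2 2021.

Nov 2 2021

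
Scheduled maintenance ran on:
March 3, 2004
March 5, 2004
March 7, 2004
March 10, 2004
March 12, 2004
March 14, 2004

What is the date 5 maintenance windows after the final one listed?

Gaps: 2, 2, 3, 2, 2 days — not constant, but cyclic with period 3.
The events fall on every Wednesday, Friday and Sunday.
The following Wednesday is March 17, 2004.
The following Friday is March 19, 2004.
Next Sunday: March 21, 2004.
The following Wednesday is March 24, 2004.
The following Friday is March 26, 2004.

March 26, 2004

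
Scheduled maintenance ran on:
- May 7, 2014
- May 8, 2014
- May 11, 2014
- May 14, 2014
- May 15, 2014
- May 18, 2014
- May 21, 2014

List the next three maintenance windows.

Every event lands on a Wednesday or Thursday or Sunday (gaps cycle 1, 3, 3, 1, 3, 3).
So the schedule is: every Wednesday, Thursday and Sunday.
Next Thursday: May 22, 2014.
Next Sunday: May 25, 2014.
The following Wednesday is May 28, 2014.

May 22, 2014; May 25, 2014; May 28, 2014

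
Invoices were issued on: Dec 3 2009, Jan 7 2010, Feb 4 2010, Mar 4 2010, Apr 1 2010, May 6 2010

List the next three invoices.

Jun 3 2010, Jul 1 2010, Aug 5 2010

Gaps: 35, 28, 28, 28, 35 days — a mix of 28 and 35. Every date is a Thursday.
Each is the 1st Thursday of its month.
1st Thursday of June 2010: Jun 3 2010.
1st Thursday of July 2010: Jul 1 2010.
1st Thursday of August 2010: Aug 5 2010.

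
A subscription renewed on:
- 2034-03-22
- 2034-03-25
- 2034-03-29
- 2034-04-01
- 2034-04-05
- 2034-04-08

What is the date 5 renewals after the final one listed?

2034-04-26

The gap pattern 3, 4, 3, 4, 3 repeats every 2 events.
These are the Wednesdays and Saturdays of each week.
Next Wednesday: 2034-04-12.
Next Saturday: 2034-04-15.
Next Wednesday: 2034-04-19.
Next Saturday: 2034-04-22.
Next Wednesday: 2034-04-26.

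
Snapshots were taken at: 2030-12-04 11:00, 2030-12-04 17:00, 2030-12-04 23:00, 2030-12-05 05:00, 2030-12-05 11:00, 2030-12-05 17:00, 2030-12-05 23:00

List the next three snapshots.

2030-12-06 05:00, 2030-12-06 11:00, 2030-12-06 17:00

Spacing: 6, 6, 6, 6, 6, 6 h — constant 6 h.
2030-12-05 23:00 + 6 h = 2030-12-06 05:00.
2030-12-06 05:00 + 6 h = 2030-12-06 11:00.
2030-12-06 11:00 + 6 h = 2030-12-06 17:00.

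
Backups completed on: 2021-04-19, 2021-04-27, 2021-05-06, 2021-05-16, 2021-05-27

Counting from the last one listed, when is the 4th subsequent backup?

2021-07-20

The spacing grows by 1 each time: 8, 9, 10, 11 days.
Next gap: 12 days. 2021-05-27 + 12 days = 2021-06-08.
Next gap: 13 days. 2021-06-08 + 13 days = 2021-06-21.
Next gap: 14 days. 2021-06-21 + 14 days = 2021-07-05.
Next gap: 15 days. 2021-07-05 + 15 days = 2021-07-20.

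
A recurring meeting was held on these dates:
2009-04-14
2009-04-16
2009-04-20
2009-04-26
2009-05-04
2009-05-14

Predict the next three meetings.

2009-05-26, 2009-06-09, 2009-06-25

Gaps: 2, 4, 6, 8, 10 days — each gap is 2 larger than the previous one.
Next gap: 12 days. 2009-05-14 + 12 days = 2009-05-26.
Next gap: 14 days. 2009-05-26 + 14 days = 2009-06-09.
Next gap: 16 days. 2009-06-09 + 16 days = 2009-06-25.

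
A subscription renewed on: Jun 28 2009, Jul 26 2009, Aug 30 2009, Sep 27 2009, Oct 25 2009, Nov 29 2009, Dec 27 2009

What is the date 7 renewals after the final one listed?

Jul 25 2010

All Sundays; the gaps (28, 35, 28, 28, 35, 28) vary with month length.
This is the last Sunday of each month.
Last Sunday of January 2010: Jan 31 2010.
Last Sunday of February 2010: Feb 28 2010.
Last Sunday of March 2010: Mar 28 2010.
Last Sunday of April 2010: Apr 25 2010.
May 2010 ends with Sunday May 30 2010.
Last Sunday of June 2010: Jun 27 2010.
Last Sunday of July 2010: Jul 25 2010.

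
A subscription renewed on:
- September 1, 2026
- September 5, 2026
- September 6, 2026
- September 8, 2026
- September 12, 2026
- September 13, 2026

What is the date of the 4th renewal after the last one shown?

September 22, 2026

The gap pattern 4, 1, 2, 4, 1 repeats every 3 events.
These are the Tuesdays, Saturdays and Sundays of each week.
The following Tuesday is September 15, 2026.
Next Saturday: September 19, 2026.
The following Sunday is September 20, 2026.
The following Tuesday is September 22, 2026.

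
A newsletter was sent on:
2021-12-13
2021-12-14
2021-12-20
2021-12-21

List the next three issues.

2021-12-27, 2021-12-28, 2022-01-03

The gap pattern 1, 6, 1 repeats every 2 events.
These are the Mondays and Tuesdays of each week.
Next Monday: 2021-12-27.
Next Tuesday: 2021-12-28.
Next Monday: 2022-01-03.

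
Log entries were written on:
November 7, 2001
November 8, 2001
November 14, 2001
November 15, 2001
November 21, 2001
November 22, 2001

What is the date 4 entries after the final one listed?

December 6, 2001

The gap pattern 1, 6, 1, 6, 1 repeats every 2 events.
These are the Wednesdays and Thursdays of each week.
Next Wednesday: November 28, 2001.
Next Thursday: November 29, 2001.
Next Wednesday: December 5, 2001.
Next Thursday: December 6, 2001.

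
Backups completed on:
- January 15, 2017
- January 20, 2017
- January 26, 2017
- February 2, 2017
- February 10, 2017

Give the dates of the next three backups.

February 19, 2017; March 1, 2017; March 12, 2017

Gaps: 5, 6, 7, 8 days — each gap is 1 larger than the previous one.
Next gap: 9 days. February 10, 2017 + 9 days = February 19, 2017.
Next gap: 10 days. February 19, 2017 + 10 days = March 1, 2017.
Next gap: 11 days. March 1, 2017 + 11 days = March 12, 2017.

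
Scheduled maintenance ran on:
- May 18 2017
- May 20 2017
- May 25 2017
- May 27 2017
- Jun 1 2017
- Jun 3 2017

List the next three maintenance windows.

Every event lands on a Thursday or Saturday (gaps cycle 2, 5, 2, 5, 2).
So the schedule is: every Thursday and Saturday.
The following Thursday is Jun 8 2017.
The following Saturday is Jun 10 2017.
The following Thursday is Jun 15 2017.

Jun 8 2017, Jun 10 2017, Jun 15 2017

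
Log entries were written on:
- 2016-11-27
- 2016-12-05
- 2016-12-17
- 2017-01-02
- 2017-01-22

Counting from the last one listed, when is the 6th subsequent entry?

2017-08-14

Intervals are 8, 12, 16, 20 days — an arithmetic progression with common difference 4.
Next gap: 24 days. 2017-01-22 + 24 days = 2017-02-15.
Next gap: 28 days. 2017-02-15 + 28 days = 2017-03-15.
Next gap: 32 days. 2017-03-15 + 32 days = 2017-04-16.
Next gap: 36 days. 2017-04-16 + 36 days = 2017-05-22.
Next gap: 40 days. 2017-05-22 + 40 days = 2017-07-01.
Next gap: 44 days. 2017-07-01 + 44 days = 2017-08-14.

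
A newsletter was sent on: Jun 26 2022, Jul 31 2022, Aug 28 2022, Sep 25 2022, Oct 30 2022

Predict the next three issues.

Nov 27 2022, Dec 25 2022, Jan 29 2023

All Sundays; the gaps (35, 28, 28, 35) vary with month length.
This is the last Sunday of each month.
Last Sunday of November 2022: Nov 27 2022.
December 2022 ends with Sunday Dec 25 2022.
January 2023 ends with Sunday Jan 29 2023.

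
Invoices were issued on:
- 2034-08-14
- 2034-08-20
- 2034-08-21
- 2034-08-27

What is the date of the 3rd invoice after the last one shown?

2034-09-04

Gaps: 6, 1, 6 days — not constant, but cyclic with period 2.
The events fall on every Monday and Sunday.
The following Monday is 2034-08-28.
Next Sunday: 2034-09-03.
Next Monday: 2034-09-04.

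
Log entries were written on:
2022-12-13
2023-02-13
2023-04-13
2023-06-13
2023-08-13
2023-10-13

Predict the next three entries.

2023-12-13, 2024-02-13, 2024-04-13

Each date is the 13th; the gaps (62, 59, 61, 61, 61) track the month lengths.
The rule is the 13th of every 2 months.
Next: December 2023 → 2023-12-13.
February 2024: 2024-02-13.
April 2024: 2024-04-13.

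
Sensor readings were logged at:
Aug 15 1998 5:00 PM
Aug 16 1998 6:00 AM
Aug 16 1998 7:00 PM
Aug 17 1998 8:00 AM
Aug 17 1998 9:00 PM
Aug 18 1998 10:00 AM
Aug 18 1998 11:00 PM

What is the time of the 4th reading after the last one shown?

Spacing: 13, 13, 13, 13, 13, 13 h — constant 13 h.
Aug 18 1998 11:00 PM + 13 h = Aug 19 1998 12:00 PM.
Aug 19 1998 12:00 PM + 13 h = Aug 20 1998 1:00 AM.
Aug 20 1998 1:00 AM + 13 h = Aug 20 1998 2:00 PM.
Aug 20 1998 2:00 PM + 13 h = Aug 21 1998 3:00 AM.

Aug 21 1998 3:00 AM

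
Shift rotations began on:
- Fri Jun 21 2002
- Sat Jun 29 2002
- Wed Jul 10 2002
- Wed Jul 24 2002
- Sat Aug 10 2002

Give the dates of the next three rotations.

Fri Aug 30 2002, Sun Sep 22 2002, Fri Oct 18 2002

Gaps: 8, 11, 14, 17 days — each gap is 3 larger than the previous one.
Next gap: 20 days. Sat Aug 10 2002 + 20 days = Fri Aug 30 2002.
Next gap: 23 days. Fri Aug 30 2002 + 23 days = Sun Sep 22 2002.
Next gap: 26 days. Sun Sep 22 2002 + 26 days = Fri Oct 18 2002.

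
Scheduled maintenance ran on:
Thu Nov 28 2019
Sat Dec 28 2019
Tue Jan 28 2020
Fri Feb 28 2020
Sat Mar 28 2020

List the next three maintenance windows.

Each date is the 28th; the gaps (30, 31, 31, 29) track the month lengths.
The rule is the 28th of each month.
Next: April 2020 → Tue Apr 28 2020.
May 2020: Thu May 28 2020.
June 2020: Sun Jun 28 2020.

Tue Apr 28 2020, Thu May 28 2020, Sun Jun 28 2020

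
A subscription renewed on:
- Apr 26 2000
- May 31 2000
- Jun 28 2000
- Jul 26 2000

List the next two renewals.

Every date is a Wednesday; gaps 35, 28, 28 days.
Each is the last Wednesday of its month (at least one falls on the 29th or later, ruling out '4th Wednesday').
Last Wednesday of August 2000: Aug 30 2000.
Last Wednesday of September 2000: Sep 27 2000.

Aug 30 2000, Sep 27 2000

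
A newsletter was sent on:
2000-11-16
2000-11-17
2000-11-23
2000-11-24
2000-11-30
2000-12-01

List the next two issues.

2000-12-07, 2000-12-08

The gap pattern 1, 6, 1, 6, 1 repeats every 2 events.
These are the Thursdays and Fridays of each week.
Next Thursday: 2000-12-07.
Next Friday: 2000-12-08.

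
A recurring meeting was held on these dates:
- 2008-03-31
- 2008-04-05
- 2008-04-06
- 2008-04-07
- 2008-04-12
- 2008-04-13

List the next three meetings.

Every event lands on a Monday or Saturday or Sunday (gaps cycle 5, 1, 1, 5, 1).
So the schedule is: every Monday, Saturday and Sunday.
The following Monday is 2008-04-14.
Next Saturday: 2008-04-19.
Next Sunday: 2008-04-20.

2008-04-14, 2008-04-19, 2008-04-20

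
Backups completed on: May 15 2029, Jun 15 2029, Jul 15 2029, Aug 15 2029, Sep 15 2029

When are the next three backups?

The day-of-month is always 15 (31, 30, 31, 31 days between events).
So this recurs on the 15th of each month.
October 2029: Oct 15 2029.
November 2029: Nov 15 2029.
Next: December 2029 → Dec 15 2029.

Oct 15 2029, Nov 15 2029, Dec 15 2029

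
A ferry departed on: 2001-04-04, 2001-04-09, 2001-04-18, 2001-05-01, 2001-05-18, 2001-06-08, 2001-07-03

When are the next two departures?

2001-08-01, 2001-09-03

Gaps: 5, 9, 13, 17, 21, 25 days — each gap is 4 larger than the previous one.
Next gap: 29 days. 2001-07-03 + 29 days = 2001-08-01.
Next gap: 33 days. 2001-08-01 + 33 days = 2001-09-03.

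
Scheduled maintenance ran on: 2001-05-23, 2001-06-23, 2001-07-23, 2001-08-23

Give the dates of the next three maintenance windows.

2001-09-23, 2001-10-23, 2001-11-23

The day-of-month is always 23 (31, 30, 31 days between events).
So this recurs on the 23rd of each month.
Next: September 2001 → 2001-09-23.
October 2001: 2001-10-23.
November 2001: 2001-11-23.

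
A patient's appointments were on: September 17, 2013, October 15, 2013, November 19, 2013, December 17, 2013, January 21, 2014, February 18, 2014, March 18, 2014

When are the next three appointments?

April 15, 2014; May 20, 2014; June 17, 2014

These are Tuesdays at 28- or 35-day spacing (28, 35, 28, 35, 28, 28).
The pattern: 3rd Tuesday of the month.
3rd Tuesday of April 2014: April 15, 2014.
3rd Tuesday of May 2014: May 20, 2014.
3rd Tuesday of June 2014: June 17, 2014.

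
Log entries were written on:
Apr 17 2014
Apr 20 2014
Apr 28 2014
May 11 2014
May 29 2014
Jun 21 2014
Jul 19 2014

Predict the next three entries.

Gaps: 3, 8, 13, 18, 23, 28 days — each gap is 5 larger than the previous one.
Next gap: 33 days. Jul 19 2014 + 33 days = Aug 21 2014.
Next gap: 38 days. Aug 21 2014 + 38 days = Sep 28 2014.
Next gap: 43 days. Sep 28 2014 + 43 days = Nov 10 2014.

Aug 21 2014, Sep 28 2014, Nov 10 2014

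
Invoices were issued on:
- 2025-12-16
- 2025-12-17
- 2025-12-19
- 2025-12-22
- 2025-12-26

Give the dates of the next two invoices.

2025-12-31, 2026-01-06

Intervals are 1, 2, 3, 4 days — an arithmetic progression with common difference 1.
Next gap: 5 days. 2025-12-26 + 5 days = 2025-12-31.
Next gap: 6 days. 2025-12-31 + 6 days = 2026-01-06.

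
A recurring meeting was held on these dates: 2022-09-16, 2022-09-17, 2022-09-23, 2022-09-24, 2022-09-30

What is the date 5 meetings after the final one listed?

2022-10-15

Every event lands on a Friday or Saturday (gaps cycle 1, 6, 1, 6).
So the schedule is: every Friday and Saturday.
Next Saturday: 2022-10-01.
Next Friday: 2022-10-07.
Next Saturday: 2022-10-08.
Next Friday: 2022-10-14.
Next Saturday: 2022-10-15.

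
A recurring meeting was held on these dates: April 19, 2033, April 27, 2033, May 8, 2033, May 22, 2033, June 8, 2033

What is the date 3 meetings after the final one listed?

Intervals are 8, 11, 14, 17 days — an arithmetic progression with common difference 3.
Next gap: 20 days. June 8, 2033 + 20 days = June 28, 2033.
Next gap: 23 days. June 28, 2033 + 23 days = July 21, 2033.
Next gap: 26 days. July 21, 2033 + 26 days = August 16, 2033.

August 16, 2033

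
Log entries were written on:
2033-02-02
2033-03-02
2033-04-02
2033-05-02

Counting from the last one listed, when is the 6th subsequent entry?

2033-11-02

Each date is the 2nd; the gaps (28, 31, 30) track the month lengths.
The rule is the 2nd of each month.
June 2033: 2033-06-02.
July 2033: 2033-07-02.
August 2033: 2033-08-02.
Next: September 2033 → 2033-09-02.
October 2033: 2033-10-02.
Next: November 2033 → 2033-11-02.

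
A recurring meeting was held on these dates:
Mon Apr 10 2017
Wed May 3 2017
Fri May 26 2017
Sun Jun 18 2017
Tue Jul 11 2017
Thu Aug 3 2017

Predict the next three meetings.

Gaps between consecutive events: 23, 23, 23, 23, 23 days — a constant 23-day interval.
Thu Aug 3 2017 + 23 days = Sat Aug 26 2017.
Sat Aug 26 2017 + 23 days = Mon Sep 18 2017.
Mon Sep 18 2017 + 23 days = Wed Oct 11 2017.

Sat Aug 26 2017, Mon Sep 18 2017, Wed Oct 11 2017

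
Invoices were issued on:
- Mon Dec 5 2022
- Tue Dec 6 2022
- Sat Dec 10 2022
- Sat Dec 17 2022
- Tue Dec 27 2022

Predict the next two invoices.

Mon Jan 9 2023, Wed Jan 25 2023

The spacing grows by 3 each time: 1, 4, 7, 10 days.
Next gap: 13 days. Tue Dec 27 2022 + 13 days = Mon Jan 9 2023.
Next gap: 16 days. Mon Jan 9 2023 + 16 days = Wed Jan 25 2023.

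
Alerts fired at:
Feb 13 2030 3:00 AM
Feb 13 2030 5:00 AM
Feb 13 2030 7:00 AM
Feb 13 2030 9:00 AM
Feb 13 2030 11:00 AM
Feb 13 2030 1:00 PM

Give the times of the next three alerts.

Spacing: 2, 2, 2, 2, 2 h — constant 2 h.
Feb 13 2030 1:00 PM + 2 h = Feb 13 2030 3:00 PM.
Feb 13 2030 3:00 PM + 2 h = Feb 13 2030 5:00 PM.
Feb 13 2030 5:00 PM + 2 h = Feb 13 2030 7:00 PM.

Feb 13 2030 3:00 PM, Feb 13 2030 5:00 PM, Feb 13 2030 7:00 PM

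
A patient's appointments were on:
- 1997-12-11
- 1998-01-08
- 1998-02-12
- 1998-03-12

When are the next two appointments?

1998-04-09, 1998-05-14

Gaps: 28, 35, 28 days — a mix of 28 and 35. Every date is a Thursday.
Each is the 2nd Thursday of its month.
April 1998 — 2nd Thursday is 1998-04-09.
May 1998 — 2nd Thursday is 1998-05-14.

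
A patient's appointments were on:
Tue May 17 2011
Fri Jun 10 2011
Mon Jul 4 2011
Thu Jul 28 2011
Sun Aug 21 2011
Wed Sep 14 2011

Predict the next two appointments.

The spacing is 24, 24, 24, 24, 24 days — always 24 days.
Wed Sep 14 2011 + 24 days = Sat Oct 8 2011.
Sat Oct 8 2011 + 24 days = Tue Nov 1 2011.

Sat Oct 8 2011, Tue Nov 1 2011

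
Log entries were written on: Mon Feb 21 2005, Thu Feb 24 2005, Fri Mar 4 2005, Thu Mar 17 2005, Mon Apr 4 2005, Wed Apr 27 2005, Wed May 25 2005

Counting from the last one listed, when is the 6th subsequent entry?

Wed Feb 22 2006

Intervals are 3, 8, 13, 18, 23, 28 days — an arithmetic progression with common difference 5.
Next gap: 33 days. Wed May 25 2005 + 33 days = Mon Jun 27 2005.
Next gap: 38 days. Mon Jun 27 2005 + 38 days = Thu Aug 4 2005.
Next gap: 43 days. Thu Aug 4 2005 + 43 days = Fri Sep 16 2005.
Next gap: 48 days. Fri Sep 16 2005 + 48 days = Thu Nov 3 2005.
Next gap: 53 days. Thu Nov 3 2005 + 53 days = Mon Dec 26 2005.
Next gap: 58 days. Mon Dec 26 2005 + 58 days = Wed Feb 22 2006.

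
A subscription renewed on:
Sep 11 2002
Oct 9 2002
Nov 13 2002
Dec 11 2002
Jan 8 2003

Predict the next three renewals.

Feb 12 2003, Mar 12 2003, Apr 9 2003

Gaps: 28, 35, 28, 28 days — a mix of 28 and 35. Every date is a Wednesday.
Each is the 2nd Wednesday of its month.
2nd Wednesday of February 2003: Feb 12 2003.
March 2003 — 2nd Wednesday is Mar 12 2003.
2nd Wednesday of April 2003: Apr 9 2003.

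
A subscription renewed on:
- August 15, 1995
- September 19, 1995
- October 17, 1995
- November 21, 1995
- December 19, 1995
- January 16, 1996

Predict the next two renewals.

February 20, 1996; March 19, 1996

All dates are Tuesdays, 35, 28, 35, 28, 28 days apart.
Specifically, the 3rd Tuesday of each month.
3rd Tuesday of February 1996: February 20, 1996.
March 1996 — 3rd Tuesday is March 19, 1996.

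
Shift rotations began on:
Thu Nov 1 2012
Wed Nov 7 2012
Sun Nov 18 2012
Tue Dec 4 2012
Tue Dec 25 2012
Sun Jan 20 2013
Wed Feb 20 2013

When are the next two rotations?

Thu Mar 28 2013, Wed May 8 2013

Intervals are 6, 11, 16, 21, 26, 31 days — an arithmetic progression with common difference 5.
Next gap: 36 days. Wed Feb 20 2013 + 36 days = Thu Mar 28 2013.
Next gap: 41 days. Thu Mar 28 2013 + 41 days = Wed May 8 2013.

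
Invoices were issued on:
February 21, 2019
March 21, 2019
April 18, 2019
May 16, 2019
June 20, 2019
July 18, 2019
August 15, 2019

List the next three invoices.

September 19, 2019; October 17, 2019; November 21, 2019

Gaps: 28, 28, 28, 35, 28, 28 days — a mix of 28 and 35. Every date is a Thursday.
Each is the 3rd Thursday of its month.
September 2019 — 3rd Thursday is September 19, 2019.
3rd Thursday of October 2019: October 17, 2019.
3rd Thursday of November 2019: November 21, 2019.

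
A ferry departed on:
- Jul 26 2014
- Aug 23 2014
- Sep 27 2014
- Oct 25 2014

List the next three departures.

These are Saturdays at 28- or 35-day spacing (28, 35, 28).
The pattern: 4th Saturday of the month.
4th Saturday of November 2014: Nov 22 2014.
4th Saturday of December 2014: Dec 27 2014.
January 2015 — 4th Saturday is Jan 24 2015.

Nov 22 2014, Dec 27 2014, Jan 24 2015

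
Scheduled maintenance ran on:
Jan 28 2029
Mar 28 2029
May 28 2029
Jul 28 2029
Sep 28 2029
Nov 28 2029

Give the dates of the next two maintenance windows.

Gaps: 59, 61, 61, 62, 61 days — not constant. Every event is on the 28th of the month.
Pattern: the 28th of every 2 months.
January 2030: Jan 28 2030.
Next: March 2030 → Mar 28 2030.

Jan 28 2030, Mar 28 2030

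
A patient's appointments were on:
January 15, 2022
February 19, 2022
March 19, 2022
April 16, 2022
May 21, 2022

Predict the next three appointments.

These are Saturdays at 28- or 35-day spacing (35, 28, 28, 35).
The pattern: 3rd Saturday of the month.
June 2022 — 3rd Saturday is June 18, 2022.
3rd Saturday of July 2022: July 16, 2022.
3rd Saturday of August 2022: August 20, 2022.

June 18, 2022; July 16, 2022; August 20, 2022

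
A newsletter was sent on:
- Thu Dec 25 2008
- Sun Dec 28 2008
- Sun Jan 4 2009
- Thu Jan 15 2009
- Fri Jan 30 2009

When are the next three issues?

Intervals are 3, 7, 11, 15 days — an arithmetic progression with common difference 4.
Next gap: 19 days. Fri Jan 30 2009 + 19 days = Wed Feb 18 2009.
Next gap: 23 days. Wed Feb 18 2009 + 23 days = Fri Mar 13 2009.
Next gap: 27 days. Fri Mar 13 2009 + 27 days = Thu Apr 9 2009.

Wed Feb 18 2009, Fri Mar 13 2009, Thu Apr 9 2009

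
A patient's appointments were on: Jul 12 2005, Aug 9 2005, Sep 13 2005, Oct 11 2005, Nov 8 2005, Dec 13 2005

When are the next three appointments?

These are Tuesdays at 28- or 35-day spacing (28, 35, 28, 28, 35).
The pattern: 2nd Tuesday of the month.
January 2006 — 2nd Tuesday is Jan 10 2006.
February 2006 — 2nd Tuesday is Feb 14 2006.
March 2006 — 2nd Tuesday is Mar 14 2006.

Jan 10 2006, Feb 14 2006, Mar 14 2006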